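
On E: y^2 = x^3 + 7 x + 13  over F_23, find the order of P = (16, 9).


Compute successive multiples of P until we hit O:
  1P = (16, 9)
  2P = (4, 17)
  3P = (6, 15)
  4P = (17, 10)
  5P = (14, 16)
  6P = (11, 8)
  7P = (8, 11)
  8P = (12, 13)
  ... (continuing to 30P)
  30P = O

ord(P) = 30


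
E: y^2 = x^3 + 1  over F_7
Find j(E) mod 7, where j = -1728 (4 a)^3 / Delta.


Delta = -16(4 a^3 + 27 b^2) mod 7 = 2
-1728 * (4 a)^3 = -1728 * (4*0)^3 mod 7 = 0
j = 0 * 2^(-1) mod 7 = 0

j = 0 (mod 7)


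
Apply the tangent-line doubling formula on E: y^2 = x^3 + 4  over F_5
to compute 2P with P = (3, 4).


Doubling: s = (3 x1^2 + a) / (2 y1)
s = (3*3^2 + 0) / (2*4) mod 5 = 4
x3 = s^2 - 2 x1 mod 5 = 4^2 - 2*3 = 0
y3 = s (x1 - x3) - y1 mod 5 = 4 * (3 - 0) - 4 = 3

2P = (0, 3)


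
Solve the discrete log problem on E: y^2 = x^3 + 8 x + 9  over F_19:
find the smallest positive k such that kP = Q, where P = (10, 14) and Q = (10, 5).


Enumerate multiples of P until we hit Q = (10, 5):
  1P = (10, 14)
  2P = (6, 11)
  3P = (0, 3)
  4P = (18, 0)
  5P = (0, 16)
  6P = (6, 8)
  7P = (10, 5)
Match found at i = 7.

k = 7


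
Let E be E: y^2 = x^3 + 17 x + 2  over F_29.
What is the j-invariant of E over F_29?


Delta = -16(4 a^3 + 27 b^2) mod 29 = 27
-1728 * (4 a)^3 = -1728 * (4*17)^3 mod 29 = 23
j = 23 * 27^(-1) mod 29 = 3

j = 3 (mod 29)


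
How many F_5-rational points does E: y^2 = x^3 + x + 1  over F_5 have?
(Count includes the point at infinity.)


For each x in F_5, count y with y^2 = x^3 + 1 x + 1 mod 5:
  x = 0: RHS = 1, y in [1, 4]  -> 2 point(s)
  x = 2: RHS = 1, y in [1, 4]  -> 2 point(s)
  x = 3: RHS = 1, y in [1, 4]  -> 2 point(s)
  x = 4: RHS = 4, y in [2, 3]  -> 2 point(s)
Affine points: 8. Add the point at infinity: total = 9.

#E(F_5) = 9


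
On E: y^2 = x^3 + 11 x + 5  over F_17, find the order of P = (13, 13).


Compute successive multiples of P until we hit O:
  1P = (13, 13)
  2P = (9, 0)
  3P = (13, 4)
  4P = O

ord(P) = 4


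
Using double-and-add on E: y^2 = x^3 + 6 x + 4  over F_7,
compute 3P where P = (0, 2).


k = 3 = 11_2 (binary, LSB first: 11)
Double-and-add from P = (0, 2):
  bit 0 = 1: acc = O + (0, 2) = (0, 2)
  bit 1 = 1: acc = (0, 2) + (4, 6) = (4, 1)

3P = (4, 1)


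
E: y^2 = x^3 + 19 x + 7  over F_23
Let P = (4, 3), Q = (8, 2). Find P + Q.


P != Q, so use the chord formula.
s = (y2 - y1) / (x2 - x1) = (22) / (4) mod 23 = 17
x3 = s^2 - x1 - x2 mod 23 = 17^2 - 4 - 8 = 1
y3 = s (x1 - x3) - y1 mod 23 = 17 * (4 - 1) - 3 = 2

P + Q = (1, 2)


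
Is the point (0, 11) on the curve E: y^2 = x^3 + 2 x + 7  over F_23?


Check whether y^2 = x^3 + 2 x + 7 (mod 23) for (x, y) = (0, 11).
LHS: y^2 = 11^2 mod 23 = 6
RHS: x^3 + 2 x + 7 = 0^3 + 2*0 + 7 mod 23 = 7
LHS != RHS

No, not on the curve


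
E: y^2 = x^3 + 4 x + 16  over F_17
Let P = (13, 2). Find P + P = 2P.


Doubling: s = (3 x1^2 + a) / (2 y1)
s = (3*13^2 + 4) / (2*2) mod 17 = 13
x3 = s^2 - 2 x1 mod 17 = 13^2 - 2*13 = 7
y3 = s (x1 - x3) - y1 mod 17 = 13 * (13 - 7) - 2 = 8

2P = (7, 8)


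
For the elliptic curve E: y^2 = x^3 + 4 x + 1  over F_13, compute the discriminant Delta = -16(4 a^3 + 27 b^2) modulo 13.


4 a^3 + 27 b^2 = 4*4^3 + 27*1^2 = 256 + 27 = 283
Delta = -16 * (283) = -4528
Delta mod 13 = 9

Delta = 9 (mod 13)


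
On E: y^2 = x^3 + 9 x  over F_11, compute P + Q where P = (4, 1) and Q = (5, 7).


P != Q, so use the chord formula.
s = (y2 - y1) / (x2 - x1) = (6) / (1) mod 11 = 6
x3 = s^2 - x1 - x2 mod 11 = 6^2 - 4 - 5 = 5
y3 = s (x1 - x3) - y1 mod 11 = 6 * (4 - 5) - 1 = 4

P + Q = (5, 4)


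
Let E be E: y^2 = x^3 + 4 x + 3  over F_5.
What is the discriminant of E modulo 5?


4 a^3 + 27 b^2 = 4*4^3 + 27*3^2 = 256 + 243 = 499
Delta = -16 * (499) = -7984
Delta mod 5 = 1

Delta = 1 (mod 5)


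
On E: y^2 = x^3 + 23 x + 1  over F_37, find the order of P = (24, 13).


Compute successive multiples of P until we hit O:
  1P = (24, 13)
  2P = (33, 17)
  3P = (14, 12)
  4P = (9, 7)
  5P = (16, 5)
  6P = (35, 13)
  7P = (15, 24)
  8P = (10, 11)
  ... (continuing to 31P)
  31P = O

ord(P) = 31


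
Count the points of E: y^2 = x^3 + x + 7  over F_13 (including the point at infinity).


For each x in F_13, count y with y^2 = x^3 + 1 x + 7 mod 13:
  x = 1: RHS = 9, y in [3, 10]  -> 2 point(s)
  x = 2: RHS = 4, y in [2, 11]  -> 2 point(s)
  x = 4: RHS = 10, y in [6, 7]  -> 2 point(s)
  x = 9: RHS = 4, y in [2, 11]  -> 2 point(s)
  x = 10: RHS = 3, y in [4, 9]  -> 2 point(s)
  x = 11: RHS = 10, y in [6, 7]  -> 2 point(s)
Affine points: 12. Add the point at infinity: total = 13.

#E(F_13) = 13


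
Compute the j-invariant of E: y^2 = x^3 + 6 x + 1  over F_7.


Delta = -16(4 a^3 + 27 b^2) mod 7 = 3
-1728 * (4 a)^3 = -1728 * (4*6)^3 mod 7 = 6
j = 6 * 3^(-1) mod 7 = 2

j = 2 (mod 7)


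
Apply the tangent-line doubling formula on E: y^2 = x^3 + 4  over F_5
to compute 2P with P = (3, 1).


Doubling: s = (3 x1^2 + a) / (2 y1)
s = (3*3^2 + 0) / (2*1) mod 5 = 1
x3 = s^2 - 2 x1 mod 5 = 1^2 - 2*3 = 0
y3 = s (x1 - x3) - y1 mod 5 = 1 * (3 - 0) - 1 = 2

2P = (0, 2)


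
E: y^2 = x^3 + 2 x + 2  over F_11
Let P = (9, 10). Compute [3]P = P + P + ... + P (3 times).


k = 3 = 11_2 (binary, LSB first: 11)
Double-and-add from P = (9, 10):
  bit 0 = 1: acc = O + (9, 10) = (9, 10)
  bit 1 = 1: acc = (9, 10) + (9, 1) = O

3P = O


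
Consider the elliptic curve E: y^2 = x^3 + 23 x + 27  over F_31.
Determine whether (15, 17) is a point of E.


Check whether y^2 = x^3 + 23 x + 27 (mod 31) for (x, y) = (15, 17).
LHS: y^2 = 17^2 mod 31 = 10
RHS: x^3 + 23 x + 27 = 15^3 + 23*15 + 27 mod 31 = 27
LHS != RHS

No, not on the curve


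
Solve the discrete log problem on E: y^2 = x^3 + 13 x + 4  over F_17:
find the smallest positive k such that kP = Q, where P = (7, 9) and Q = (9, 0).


Enumerate multiples of P until we hit Q = (9, 0):
  1P = (7, 9)
  2P = (1, 16)
  3P = (8, 12)
  4P = (11, 13)
  5P = (0, 15)
  6P = (9, 0)
Match found at i = 6.

k = 6


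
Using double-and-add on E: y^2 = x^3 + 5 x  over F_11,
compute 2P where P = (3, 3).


k = 2 = 10_2 (binary, LSB first: 01)
Double-and-add from P = (3, 3):
  bit 0 = 0: acc unchanged = O
  bit 1 = 1: acc = O + (9, 9) = (9, 9)

2P = (9, 9)


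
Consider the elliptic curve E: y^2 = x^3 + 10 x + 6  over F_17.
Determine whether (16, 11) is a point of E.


Check whether y^2 = x^3 + 10 x + 6 (mod 17) for (x, y) = (16, 11).
LHS: y^2 = 11^2 mod 17 = 2
RHS: x^3 + 10 x + 6 = 16^3 + 10*16 + 6 mod 17 = 12
LHS != RHS

No, not on the curve


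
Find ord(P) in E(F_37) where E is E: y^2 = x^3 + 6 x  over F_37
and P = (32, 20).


Compute successive multiples of P until we hit O:
  1P = (32, 20)
  2P = (36, 20)
  3P = (6, 17)
  4P = (11, 18)
  5P = (5, 9)
  6P = (26, 3)
  7P = (23, 24)
  8P = (16, 14)
  ... (continuing to 26P)
  26P = O

ord(P) = 26


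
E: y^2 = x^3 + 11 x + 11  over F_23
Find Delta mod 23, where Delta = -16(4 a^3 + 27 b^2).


4 a^3 + 27 b^2 = 4*11^3 + 27*11^2 = 5324 + 3267 = 8591
Delta = -16 * (8591) = -137456
Delta mod 23 = 15

Delta = 15 (mod 23)


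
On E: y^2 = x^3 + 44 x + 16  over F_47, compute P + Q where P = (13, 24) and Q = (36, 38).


P != Q, so use the chord formula.
s = (y2 - y1) / (x2 - x1) = (14) / (23) mod 47 = 19
x3 = s^2 - x1 - x2 mod 47 = 19^2 - 13 - 36 = 30
y3 = s (x1 - x3) - y1 mod 47 = 19 * (13 - 30) - 24 = 29

P + Q = (30, 29)


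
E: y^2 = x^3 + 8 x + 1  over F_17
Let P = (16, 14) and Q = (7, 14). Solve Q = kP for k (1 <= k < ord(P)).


Enumerate multiples of P until we hit Q = (7, 14):
  1P = (16, 14)
  2P = (3, 16)
  3P = (11, 14)
  4P = (7, 3)
  5P = (2, 5)
  6P = (8, 13)
  7P = (14, 16)
  8P = (5, 9)
  9P = (0, 1)
  10P = (0, 16)
  11P = (5, 8)
  12P = (14, 1)
  13P = (8, 4)
  14P = (2, 12)
  15P = (7, 14)
Match found at i = 15.

k = 15


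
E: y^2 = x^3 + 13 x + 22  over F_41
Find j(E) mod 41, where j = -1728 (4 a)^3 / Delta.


Delta = -16(4 a^3 + 27 b^2) mod 41 = 34
-1728 * (4 a)^3 = -1728 * (4*13)^3 mod 41 = 9
j = 9 * 34^(-1) mod 41 = 28

j = 28 (mod 41)


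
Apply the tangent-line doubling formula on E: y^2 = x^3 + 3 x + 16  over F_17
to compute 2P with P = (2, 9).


Doubling: s = (3 x1^2 + a) / (2 y1)
s = (3*2^2 + 3) / (2*9) mod 17 = 15
x3 = s^2 - 2 x1 mod 17 = 15^2 - 2*2 = 0
y3 = s (x1 - x3) - y1 mod 17 = 15 * (2 - 0) - 9 = 4

2P = (0, 4)


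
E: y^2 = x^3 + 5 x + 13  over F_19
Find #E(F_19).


For each x in F_19, count y with y^2 = x^3 + 5 x + 13 mod 19:
  x = 1: RHS = 0, y in [0]  -> 1 point(s)
  x = 3: RHS = 17, y in [6, 13]  -> 2 point(s)
  x = 5: RHS = 11, y in [7, 12]  -> 2 point(s)
  x = 7: RHS = 11, y in [7, 12]  -> 2 point(s)
  x = 15: RHS = 5, y in [9, 10]  -> 2 point(s)
  x = 16: RHS = 9, y in [3, 16]  -> 2 point(s)
  x = 18: RHS = 7, y in [8, 11]  -> 2 point(s)
Affine points: 13. Add the point at infinity: total = 14.

#E(F_19) = 14


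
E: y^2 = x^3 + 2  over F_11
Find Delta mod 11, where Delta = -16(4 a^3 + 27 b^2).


4 a^3 + 27 b^2 = 4*0^3 + 27*2^2 = 0 + 108 = 108
Delta = -16 * (108) = -1728
Delta mod 11 = 10

Delta = 10 (mod 11)


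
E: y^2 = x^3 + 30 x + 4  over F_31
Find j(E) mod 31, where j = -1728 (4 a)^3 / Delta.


Delta = -16(4 a^3 + 27 b^2) mod 31 = 3
-1728 * (4 a)^3 = -1728 * (4*30)^3 mod 31 = 15
j = 15 * 3^(-1) mod 31 = 5

j = 5 (mod 31)


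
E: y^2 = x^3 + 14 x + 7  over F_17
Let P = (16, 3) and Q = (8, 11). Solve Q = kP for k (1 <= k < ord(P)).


Enumerate multiples of P until we hit Q = (8, 11):
  1P = (16, 3)
  2P = (2, 14)
  3P = (3, 5)
  4P = (11, 8)
  5P = (8, 6)
  6P = (12, 4)
  7P = (5, 7)
  8P = (4, 5)
  9P = (6, 1)
  10P = (10, 5)
  11P = (10, 12)
  12P = (6, 16)
  13P = (4, 12)
  14P = (5, 10)
  15P = (12, 13)
  16P = (8, 11)
Match found at i = 16.

k = 16


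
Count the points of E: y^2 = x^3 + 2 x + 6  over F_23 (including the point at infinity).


For each x in F_23, count y with y^2 = x^3 + 2 x + 6 mod 23:
  x = 0: RHS = 6, y in [11, 12]  -> 2 point(s)
  x = 1: RHS = 9, y in [3, 20]  -> 2 point(s)
  x = 2: RHS = 18, y in [8, 15]  -> 2 point(s)
  x = 3: RHS = 16, y in [4, 19]  -> 2 point(s)
  x = 4: RHS = 9, y in [3, 20]  -> 2 point(s)
  x = 5: RHS = 3, y in [7, 16]  -> 2 point(s)
  x = 6: RHS = 4, y in [2, 21]  -> 2 point(s)
  x = 7: RHS = 18, y in [8, 15]  -> 2 point(s)
  x = 11: RHS = 2, y in [5, 18]  -> 2 point(s)
  x = 14: RHS = 18, y in [8, 15]  -> 2 point(s)
  x = 17: RHS = 8, y in [10, 13]  -> 2 point(s)
  x = 18: RHS = 9, y in [3, 20]  -> 2 point(s)
  x = 19: RHS = 3, y in [7, 16]  -> 2 point(s)
  x = 22: RHS = 3, y in [7, 16]  -> 2 point(s)
Affine points: 28. Add the point at infinity: total = 29.

#E(F_23) = 29


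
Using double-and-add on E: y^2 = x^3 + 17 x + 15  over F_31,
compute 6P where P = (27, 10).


k = 6 = 110_2 (binary, LSB first: 011)
Double-and-add from P = (27, 10):
  bit 0 = 0: acc unchanged = O
  bit 1 = 1: acc = O + (5, 15) = (5, 15)
  bit 2 = 1: acc = (5, 15) + (22, 30) = (11, 18)

6P = (11, 18)


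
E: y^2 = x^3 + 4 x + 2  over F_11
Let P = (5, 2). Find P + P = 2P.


Doubling: s = (3 x1^2 + a) / (2 y1)
s = (3*5^2 + 4) / (2*2) mod 11 = 6
x3 = s^2 - 2 x1 mod 11 = 6^2 - 2*5 = 4
y3 = s (x1 - x3) - y1 mod 11 = 6 * (5 - 4) - 2 = 4

2P = (4, 4)


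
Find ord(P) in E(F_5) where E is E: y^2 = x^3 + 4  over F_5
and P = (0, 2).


Compute successive multiples of P until we hit O:
  1P = (0, 2)
  2P = (0, 3)
  3P = O

ord(P) = 3


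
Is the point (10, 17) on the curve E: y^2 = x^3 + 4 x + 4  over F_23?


Check whether y^2 = x^3 + 4 x + 4 (mod 23) for (x, y) = (10, 17).
LHS: y^2 = 17^2 mod 23 = 13
RHS: x^3 + 4 x + 4 = 10^3 + 4*10 + 4 mod 23 = 9
LHS != RHS

No, not on the curve


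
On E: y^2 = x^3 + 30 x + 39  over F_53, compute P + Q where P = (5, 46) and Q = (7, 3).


P != Q, so use the chord formula.
s = (y2 - y1) / (x2 - x1) = (10) / (2) mod 53 = 5
x3 = s^2 - x1 - x2 mod 53 = 5^2 - 5 - 7 = 13
y3 = s (x1 - x3) - y1 mod 53 = 5 * (5 - 13) - 46 = 20

P + Q = (13, 20)


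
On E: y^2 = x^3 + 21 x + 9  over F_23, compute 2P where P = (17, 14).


Doubling: s = (3 x1^2 + a) / (2 y1)
s = (3*17^2 + 21) / (2*14) mod 23 = 12
x3 = s^2 - 2 x1 mod 23 = 12^2 - 2*17 = 18
y3 = s (x1 - x3) - y1 mod 23 = 12 * (17 - 18) - 14 = 20

2P = (18, 20)


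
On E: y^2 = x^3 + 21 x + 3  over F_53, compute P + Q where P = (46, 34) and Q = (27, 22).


P != Q, so use the chord formula.
s = (y2 - y1) / (x2 - x1) = (41) / (34) mod 53 = 9
x3 = s^2 - x1 - x2 mod 53 = 9^2 - 46 - 27 = 8
y3 = s (x1 - x3) - y1 mod 53 = 9 * (46 - 8) - 34 = 43

P + Q = (8, 43)


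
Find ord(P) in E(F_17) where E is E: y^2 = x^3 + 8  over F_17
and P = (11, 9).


Compute successive multiples of P until we hit O:
  1P = (11, 9)
  2P = (14, 7)
  3P = (0, 12)
  4P = (2, 4)
  5P = (2, 13)
  6P = (0, 5)
  7P = (14, 10)
  8P = (11, 8)
  ... (continuing to 9P)
  9P = O

ord(P) = 9


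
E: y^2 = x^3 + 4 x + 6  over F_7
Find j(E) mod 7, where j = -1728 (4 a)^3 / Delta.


Delta = -16(4 a^3 + 27 b^2) mod 7 = 1
-1728 * (4 a)^3 = -1728 * (4*4)^3 mod 7 = 1
j = 1 * 1^(-1) mod 7 = 1

j = 1 (mod 7)


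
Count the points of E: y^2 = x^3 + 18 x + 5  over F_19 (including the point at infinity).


For each x in F_19, count y with y^2 = x^3 + 18 x + 5 mod 19:
  x = 0: RHS = 5, y in [9, 10]  -> 2 point(s)
  x = 1: RHS = 5, y in [9, 10]  -> 2 point(s)
  x = 2: RHS = 11, y in [7, 12]  -> 2 point(s)
  x = 5: RHS = 11, y in [7, 12]  -> 2 point(s)
  x = 6: RHS = 6, y in [5, 14]  -> 2 point(s)
  x = 10: RHS = 7, y in [8, 11]  -> 2 point(s)
  x = 12: RHS = 11, y in [7, 12]  -> 2 point(s)
  x = 13: RHS = 4, y in [2, 17]  -> 2 point(s)
  x = 16: RHS = 0, y in [0]  -> 1 point(s)
  x = 18: RHS = 5, y in [9, 10]  -> 2 point(s)
Affine points: 19. Add the point at infinity: total = 20.

#E(F_19) = 20


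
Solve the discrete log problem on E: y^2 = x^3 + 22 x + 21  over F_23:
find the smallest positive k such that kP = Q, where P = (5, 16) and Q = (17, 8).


Enumerate multiples of P until we hit Q = (17, 8):
  1P = (5, 16)
  2P = (17, 8)
Match found at i = 2.

k = 2


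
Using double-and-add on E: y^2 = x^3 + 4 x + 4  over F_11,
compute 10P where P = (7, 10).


k = 10 = 1010_2 (binary, LSB first: 0101)
Double-and-add from P = (7, 10):
  bit 0 = 0: acc unchanged = O
  bit 1 = 1: acc = O + (2, 3) = (2, 3)
  bit 2 = 0: acc unchanged = (2, 3)
  bit 3 = 1: acc = (2, 3) + (0, 9) = (7, 1)

10P = (7, 1)


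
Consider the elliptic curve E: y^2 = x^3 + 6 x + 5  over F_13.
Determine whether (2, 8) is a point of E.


Check whether y^2 = x^3 + 6 x + 5 (mod 13) for (x, y) = (2, 8).
LHS: y^2 = 8^2 mod 13 = 12
RHS: x^3 + 6 x + 5 = 2^3 + 6*2 + 5 mod 13 = 12
LHS = RHS

Yes, on the curve


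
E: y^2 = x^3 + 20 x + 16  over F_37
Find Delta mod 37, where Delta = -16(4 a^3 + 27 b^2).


4 a^3 + 27 b^2 = 4*20^3 + 27*16^2 = 32000 + 6912 = 38912
Delta = -16 * (38912) = -622592
Delta mod 37 = 7

Delta = 7 (mod 37)


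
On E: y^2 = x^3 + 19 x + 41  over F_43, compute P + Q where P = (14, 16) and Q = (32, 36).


P != Q, so use the chord formula.
s = (y2 - y1) / (x2 - x1) = (20) / (18) mod 43 = 25
x3 = s^2 - x1 - x2 mod 43 = 25^2 - 14 - 32 = 20
y3 = s (x1 - x3) - y1 mod 43 = 25 * (14 - 20) - 16 = 6

P + Q = (20, 6)


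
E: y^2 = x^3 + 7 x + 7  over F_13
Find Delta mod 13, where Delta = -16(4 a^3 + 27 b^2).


4 a^3 + 27 b^2 = 4*7^3 + 27*7^2 = 1372 + 1323 = 2695
Delta = -16 * (2695) = -43120
Delta mod 13 = 1

Delta = 1 (mod 13)


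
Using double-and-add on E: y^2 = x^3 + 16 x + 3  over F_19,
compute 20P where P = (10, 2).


k = 20 = 10100_2 (binary, LSB first: 00101)
Double-and-add from P = (10, 2):
  bit 0 = 0: acc unchanged = O
  bit 1 = 0: acc unchanged = O
  bit 2 = 1: acc = O + (14, 11) = (14, 11)
  bit 3 = 0: acc unchanged = (14, 11)
  bit 4 = 1: acc = (14, 11) + (4, 6) = (6, 12)

20P = (6, 12)


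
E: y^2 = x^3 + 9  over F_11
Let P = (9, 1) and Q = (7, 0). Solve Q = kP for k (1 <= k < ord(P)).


Enumerate multiples of P until we hit Q = (7, 0):
  1P = (9, 1)
  2P = (7, 0)
Match found at i = 2.

k = 2


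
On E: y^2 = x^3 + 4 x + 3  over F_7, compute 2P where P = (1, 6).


Doubling: s = (3 x1^2 + a) / (2 y1)
s = (3*1^2 + 4) / (2*6) mod 7 = 0
x3 = s^2 - 2 x1 mod 7 = 0^2 - 2*1 = 5
y3 = s (x1 - x3) - y1 mod 7 = 0 * (1 - 5) - 6 = 1

2P = (5, 1)


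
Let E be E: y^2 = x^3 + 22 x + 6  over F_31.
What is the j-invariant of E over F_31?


Delta = -16(4 a^3 + 27 b^2) mod 31 = 11
-1728 * (4 a)^3 = -1728 * (4*22)^3 mod 31 = 23
j = 23 * 11^(-1) mod 31 = 19

j = 19 (mod 31)


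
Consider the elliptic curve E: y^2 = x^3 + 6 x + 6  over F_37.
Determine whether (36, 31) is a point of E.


Check whether y^2 = x^3 + 6 x + 6 (mod 37) for (x, y) = (36, 31).
LHS: y^2 = 31^2 mod 37 = 36
RHS: x^3 + 6 x + 6 = 36^3 + 6*36 + 6 mod 37 = 36
LHS = RHS

Yes, on the curve


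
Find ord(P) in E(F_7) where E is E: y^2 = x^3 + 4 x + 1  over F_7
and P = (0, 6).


Compute successive multiples of P until we hit O:
  1P = (0, 6)
  2P = (4, 2)
  3P = (4, 5)
  4P = (0, 1)
  5P = O

ord(P) = 5


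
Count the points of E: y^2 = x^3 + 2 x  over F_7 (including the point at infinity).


For each x in F_7, count y with y^2 = x^3 + 2 x + 0 mod 7:
  x = 0: RHS = 0, y in [0]  -> 1 point(s)
  x = 4: RHS = 2, y in [3, 4]  -> 2 point(s)
  x = 5: RHS = 2, y in [3, 4]  -> 2 point(s)
  x = 6: RHS = 4, y in [2, 5]  -> 2 point(s)
Affine points: 7. Add the point at infinity: total = 8.

#E(F_7) = 8


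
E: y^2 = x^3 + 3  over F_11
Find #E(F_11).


For each x in F_11, count y with y^2 = x^3 + 0 x + 3 mod 11:
  x = 0: RHS = 3, y in [5, 6]  -> 2 point(s)
  x = 1: RHS = 4, y in [2, 9]  -> 2 point(s)
  x = 2: RHS = 0, y in [0]  -> 1 point(s)
  x = 4: RHS = 1, y in [1, 10]  -> 2 point(s)
  x = 7: RHS = 5, y in [4, 7]  -> 2 point(s)
  x = 8: RHS = 9, y in [3, 8]  -> 2 point(s)
Affine points: 11. Add the point at infinity: total = 12.

#E(F_11) = 12


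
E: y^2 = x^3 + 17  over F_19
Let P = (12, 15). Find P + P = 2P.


Doubling: s = (3 x1^2 + a) / (2 y1)
s = (3*12^2 + 0) / (2*15) mod 19 = 3
x3 = s^2 - 2 x1 mod 19 = 3^2 - 2*12 = 4
y3 = s (x1 - x3) - y1 mod 19 = 3 * (12 - 4) - 15 = 9

2P = (4, 9)


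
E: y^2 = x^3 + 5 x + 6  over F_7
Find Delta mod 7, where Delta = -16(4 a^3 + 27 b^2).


4 a^3 + 27 b^2 = 4*5^3 + 27*6^2 = 500 + 972 = 1472
Delta = -16 * (1472) = -23552
Delta mod 7 = 3

Delta = 3 (mod 7)


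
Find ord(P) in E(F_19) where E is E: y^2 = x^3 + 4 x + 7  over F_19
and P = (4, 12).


Compute successive multiples of P until we hit O:
  1P = (4, 12)
  2P = (12, 15)
  3P = (7, 13)
  4P = (6, 0)
  5P = (7, 6)
  6P = (12, 4)
  7P = (4, 7)
  8P = O

ord(P) = 8


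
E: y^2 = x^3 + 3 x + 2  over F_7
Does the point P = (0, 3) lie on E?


Check whether y^2 = x^3 + 3 x + 2 (mod 7) for (x, y) = (0, 3).
LHS: y^2 = 3^2 mod 7 = 2
RHS: x^3 + 3 x + 2 = 0^3 + 3*0 + 2 mod 7 = 2
LHS = RHS

Yes, on the curve


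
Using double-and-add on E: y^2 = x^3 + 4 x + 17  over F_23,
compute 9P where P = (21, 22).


k = 9 = 1001_2 (binary, LSB first: 1001)
Double-and-add from P = (21, 22):
  bit 0 = 1: acc = O + (21, 22) = (21, 22)
  bit 1 = 0: acc unchanged = (21, 22)
  bit 2 = 0: acc unchanged = (21, 22)
  bit 3 = 1: acc = (21, 22) + (11, 14) = (22, 14)

9P = (22, 14)


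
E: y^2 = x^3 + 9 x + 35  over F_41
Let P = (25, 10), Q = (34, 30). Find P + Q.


P != Q, so use the chord formula.
s = (y2 - y1) / (x2 - x1) = (20) / (9) mod 41 = 25
x3 = s^2 - x1 - x2 mod 41 = 25^2 - 25 - 34 = 33
y3 = s (x1 - x3) - y1 mod 41 = 25 * (25 - 33) - 10 = 36

P + Q = (33, 36)


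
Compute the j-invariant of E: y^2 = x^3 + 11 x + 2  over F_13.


Delta = -16(4 a^3 + 27 b^2) mod 13 = 6
-1728 * (4 a)^3 = -1728 * (4*11)^3 mod 13 = 8
j = 8 * 6^(-1) mod 13 = 10

j = 10 (mod 13)


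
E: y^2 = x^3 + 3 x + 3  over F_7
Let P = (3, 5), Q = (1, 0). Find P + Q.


P != Q, so use the chord formula.
s = (y2 - y1) / (x2 - x1) = (2) / (5) mod 7 = 6
x3 = s^2 - x1 - x2 mod 7 = 6^2 - 3 - 1 = 4
y3 = s (x1 - x3) - y1 mod 7 = 6 * (3 - 4) - 5 = 3

P + Q = (4, 3)


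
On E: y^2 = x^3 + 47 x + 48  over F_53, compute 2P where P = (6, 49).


Doubling: s = (3 x1^2 + a) / (2 y1)
s = (3*6^2 + 47) / (2*49) mod 53 = 27
x3 = s^2 - 2 x1 mod 53 = 27^2 - 2*6 = 28
y3 = s (x1 - x3) - y1 mod 53 = 27 * (6 - 28) - 49 = 46

2P = (28, 46)


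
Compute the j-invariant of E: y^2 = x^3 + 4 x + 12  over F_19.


Delta = -16(4 a^3 + 27 b^2) mod 19 = 6
-1728 * (4 a)^3 = -1728 * (4*4)^3 mod 19 = 11
j = 11 * 6^(-1) mod 19 = 5

j = 5 (mod 19)


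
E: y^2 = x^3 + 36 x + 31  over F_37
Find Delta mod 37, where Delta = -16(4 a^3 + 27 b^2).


4 a^3 + 27 b^2 = 4*36^3 + 27*31^2 = 186624 + 25947 = 212571
Delta = -16 * (212571) = -3401136
Delta mod 37 = 15

Delta = 15 (mod 37)


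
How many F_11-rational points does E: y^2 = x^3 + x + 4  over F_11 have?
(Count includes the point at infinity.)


For each x in F_11, count y with y^2 = x^3 + 1 x + 4 mod 11:
  x = 0: RHS = 4, y in [2, 9]  -> 2 point(s)
  x = 2: RHS = 3, y in [5, 6]  -> 2 point(s)
  x = 3: RHS = 1, y in [1, 10]  -> 2 point(s)
  x = 9: RHS = 5, y in [4, 7]  -> 2 point(s)
Affine points: 8. Add the point at infinity: total = 9.

#E(F_11) = 9


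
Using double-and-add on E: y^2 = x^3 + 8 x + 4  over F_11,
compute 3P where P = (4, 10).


k = 3 = 11_2 (binary, LSB first: 11)
Double-and-add from P = (4, 10):
  bit 0 = 1: acc = O + (4, 10) = (4, 10)
  bit 1 = 1: acc = (4, 10) + (6, 2) = (6, 9)

3P = (6, 9)


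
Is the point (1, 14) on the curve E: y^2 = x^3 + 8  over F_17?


Check whether y^2 = x^3 + 0 x + 8 (mod 17) for (x, y) = (1, 14).
LHS: y^2 = 14^2 mod 17 = 9
RHS: x^3 + 0 x + 8 = 1^3 + 0*1 + 8 mod 17 = 9
LHS = RHS

Yes, on the curve


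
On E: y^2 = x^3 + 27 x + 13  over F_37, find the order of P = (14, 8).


Compute successive multiples of P until we hit O:
  1P = (14, 8)
  2P = (30, 6)
  3P = (4, 0)
  4P = (30, 31)
  5P = (14, 29)
  6P = O

ord(P) = 6


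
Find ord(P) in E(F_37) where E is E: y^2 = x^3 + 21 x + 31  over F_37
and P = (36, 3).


Compute successive multiples of P until we hit O:
  1P = (36, 3)
  2P = (18, 32)
  3P = (17, 26)
  4P = (28, 36)
  5P = (1, 33)
  6P = (3, 11)
  7P = (2, 28)
  8P = (15, 24)
  ... (continuing to 30P)
  30P = O

ord(P) = 30


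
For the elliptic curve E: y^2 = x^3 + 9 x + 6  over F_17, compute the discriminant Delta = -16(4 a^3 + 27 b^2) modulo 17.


4 a^3 + 27 b^2 = 4*9^3 + 27*6^2 = 2916 + 972 = 3888
Delta = -16 * (3888) = -62208
Delta mod 17 = 12

Delta = 12 (mod 17)


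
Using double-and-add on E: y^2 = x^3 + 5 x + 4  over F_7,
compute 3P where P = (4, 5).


k = 3 = 11_2 (binary, LSB first: 11)
Double-and-add from P = (4, 5):
  bit 0 = 1: acc = O + (4, 5) = (4, 5)
  bit 1 = 1: acc = (4, 5) + (0, 5) = (3, 2)

3P = (3, 2)


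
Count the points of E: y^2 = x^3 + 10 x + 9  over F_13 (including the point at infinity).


For each x in F_13, count y with y^2 = x^3 + 10 x + 9 mod 13:
  x = 0: RHS = 9, y in [3, 10]  -> 2 point(s)
  x = 3: RHS = 1, y in [1, 12]  -> 2 point(s)
  x = 4: RHS = 9, y in [3, 10]  -> 2 point(s)
  x = 6: RHS = 12, y in [5, 8]  -> 2 point(s)
  x = 8: RHS = 3, y in [4, 9]  -> 2 point(s)
  x = 9: RHS = 9, y in [3, 10]  -> 2 point(s)
  x = 10: RHS = 4, y in [2, 11]  -> 2 point(s)
Affine points: 14. Add the point at infinity: total = 15.

#E(F_13) = 15


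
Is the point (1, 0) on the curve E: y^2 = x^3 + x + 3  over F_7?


Check whether y^2 = x^3 + 1 x + 3 (mod 7) for (x, y) = (1, 0).
LHS: y^2 = 0^2 mod 7 = 0
RHS: x^3 + 1 x + 3 = 1^3 + 1*1 + 3 mod 7 = 5
LHS != RHS

No, not on the curve


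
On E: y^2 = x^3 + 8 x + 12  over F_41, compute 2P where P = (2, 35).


Doubling: s = (3 x1^2 + a) / (2 y1)
s = (3*2^2 + 8) / (2*35) mod 41 = 12
x3 = s^2 - 2 x1 mod 41 = 12^2 - 2*2 = 17
y3 = s (x1 - x3) - y1 mod 41 = 12 * (2 - 17) - 35 = 31

2P = (17, 31)


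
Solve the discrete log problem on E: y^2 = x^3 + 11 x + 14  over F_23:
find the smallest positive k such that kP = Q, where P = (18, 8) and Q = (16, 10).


Enumerate multiples of P until we hit Q = (16, 10):
  1P = (18, 8)
  2P = (22, 5)
  3P = (8, 19)
  4P = (15, 14)
  5P = (17, 13)
  6P = (13, 13)
  7P = (16, 13)
  8P = (1, 7)
  9P = (20, 0)
  10P = (1, 16)
  11P = (16, 10)
Match found at i = 11.

k = 11


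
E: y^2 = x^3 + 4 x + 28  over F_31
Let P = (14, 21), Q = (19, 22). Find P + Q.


P != Q, so use the chord formula.
s = (y2 - y1) / (x2 - x1) = (1) / (5) mod 31 = 25
x3 = s^2 - x1 - x2 mod 31 = 25^2 - 14 - 19 = 3
y3 = s (x1 - x3) - y1 mod 31 = 25 * (14 - 3) - 21 = 6

P + Q = (3, 6)


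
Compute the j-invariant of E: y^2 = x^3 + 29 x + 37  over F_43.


Delta = -16(4 a^3 + 27 b^2) mod 43 = 18
-1728 * (4 a)^3 = -1728 * (4*29)^3 mod 43 = 32
j = 32 * 18^(-1) mod 43 = 40

j = 40 (mod 43)


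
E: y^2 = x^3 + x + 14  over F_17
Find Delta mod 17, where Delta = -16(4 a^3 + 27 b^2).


4 a^3 + 27 b^2 = 4*1^3 + 27*14^2 = 4 + 5292 = 5296
Delta = -16 * (5296) = -84736
Delta mod 17 = 9

Delta = 9 (mod 17)


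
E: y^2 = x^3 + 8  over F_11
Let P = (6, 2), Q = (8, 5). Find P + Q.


P != Q, so use the chord formula.
s = (y2 - y1) / (x2 - x1) = (3) / (2) mod 11 = 7
x3 = s^2 - x1 - x2 mod 11 = 7^2 - 6 - 8 = 2
y3 = s (x1 - x3) - y1 mod 11 = 7 * (6 - 2) - 2 = 4

P + Q = (2, 4)


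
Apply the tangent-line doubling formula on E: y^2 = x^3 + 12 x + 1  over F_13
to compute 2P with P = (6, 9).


Doubling: s = (3 x1^2 + a) / (2 y1)
s = (3*6^2 + 12) / (2*9) mod 13 = 11
x3 = s^2 - 2 x1 mod 13 = 11^2 - 2*6 = 5
y3 = s (x1 - x3) - y1 mod 13 = 11 * (6 - 5) - 9 = 2

2P = (5, 2)


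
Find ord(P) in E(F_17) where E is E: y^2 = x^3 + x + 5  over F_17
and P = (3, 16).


Compute successive multiples of P until we hit O:
  1P = (3, 16)
  2P = (3, 1)
  3P = O

ord(P) = 3


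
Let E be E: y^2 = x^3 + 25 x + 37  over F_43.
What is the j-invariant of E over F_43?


Delta = -16(4 a^3 + 27 b^2) mod 43 = 22
-1728 * (4 a)^3 = -1728 * (4*25)^3 mod 43 = 21
j = 21 * 22^(-1) mod 43 = 42

j = 42 (mod 43)


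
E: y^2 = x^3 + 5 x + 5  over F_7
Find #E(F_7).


For each x in F_7, count y with y^2 = x^3 + 5 x + 5 mod 7:
  x = 1: RHS = 4, y in [2, 5]  -> 2 point(s)
  x = 2: RHS = 2, y in [3, 4]  -> 2 point(s)
  x = 5: RHS = 1, y in [1, 6]  -> 2 point(s)
Affine points: 6. Add the point at infinity: total = 7.

#E(F_7) = 7


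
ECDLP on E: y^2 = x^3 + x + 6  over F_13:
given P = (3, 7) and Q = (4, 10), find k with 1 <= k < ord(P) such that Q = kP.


Enumerate multiples of P until we hit Q = (4, 10):
  1P = (3, 7)
  2P = (11, 3)
  3P = (9, 9)
  4P = (4, 10)
Match found at i = 4.

k = 4


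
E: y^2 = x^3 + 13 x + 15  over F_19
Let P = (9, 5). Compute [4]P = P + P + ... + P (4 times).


k = 4 = 100_2 (binary, LSB first: 001)
Double-and-add from P = (9, 5):
  bit 0 = 0: acc unchanged = O
  bit 1 = 0: acc unchanged = O
  bit 2 = 1: acc = O + (2, 12) = (2, 12)

4P = (2, 12)


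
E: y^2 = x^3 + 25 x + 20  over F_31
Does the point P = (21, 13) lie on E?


Check whether y^2 = x^3 + 25 x + 20 (mod 31) for (x, y) = (21, 13).
LHS: y^2 = 13^2 mod 31 = 14
RHS: x^3 + 25 x + 20 = 21^3 + 25*21 + 20 mod 31 = 10
LHS != RHS

No, not on the curve


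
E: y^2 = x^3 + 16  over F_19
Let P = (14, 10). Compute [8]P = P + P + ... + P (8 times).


k = 8 = 1000_2 (binary, LSB first: 0001)
Double-and-add from P = (14, 10):
  bit 0 = 0: acc unchanged = O
  bit 1 = 0: acc unchanged = O
  bit 2 = 0: acc unchanged = O
  bit 3 = 1: acc = O + (14, 9) = (14, 9)

8P = (14, 9)


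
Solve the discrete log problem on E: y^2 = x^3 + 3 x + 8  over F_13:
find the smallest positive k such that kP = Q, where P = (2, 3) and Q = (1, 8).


Enumerate multiples of P until we hit Q = (1, 8):
  1P = (2, 3)
  2P = (12, 11)
  3P = (9, 7)
  4P = (1, 5)
  5P = (1, 8)
Match found at i = 5.

k = 5


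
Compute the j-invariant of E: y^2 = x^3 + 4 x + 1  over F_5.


Delta = -16(4 a^3 + 27 b^2) mod 5 = 2
-1728 * (4 a)^3 = -1728 * (4*4)^3 mod 5 = 2
j = 2 * 2^(-1) mod 5 = 1

j = 1 (mod 5)


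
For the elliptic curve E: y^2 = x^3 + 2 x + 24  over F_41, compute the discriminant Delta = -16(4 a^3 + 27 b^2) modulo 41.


4 a^3 + 27 b^2 = 4*2^3 + 27*24^2 = 32 + 15552 = 15584
Delta = -16 * (15584) = -249344
Delta mod 41 = 18

Delta = 18 (mod 41)


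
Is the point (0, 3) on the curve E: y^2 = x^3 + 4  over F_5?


Check whether y^2 = x^3 + 0 x + 4 (mod 5) for (x, y) = (0, 3).
LHS: y^2 = 3^2 mod 5 = 4
RHS: x^3 + 0 x + 4 = 0^3 + 0*0 + 4 mod 5 = 4
LHS = RHS

Yes, on the curve


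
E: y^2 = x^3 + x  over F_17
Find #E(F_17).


For each x in F_17, count y with y^2 = x^3 + 1 x + 0 mod 17:
  x = 0: RHS = 0, y in [0]  -> 1 point(s)
  x = 1: RHS = 2, y in [6, 11]  -> 2 point(s)
  x = 3: RHS = 13, y in [8, 9]  -> 2 point(s)
  x = 4: RHS = 0, y in [0]  -> 1 point(s)
  x = 6: RHS = 1, y in [1, 16]  -> 2 point(s)
  x = 11: RHS = 16, y in [4, 13]  -> 2 point(s)
  x = 13: RHS = 0, y in [0]  -> 1 point(s)
  x = 14: RHS = 4, y in [2, 15]  -> 2 point(s)
  x = 16: RHS = 15, y in [7, 10]  -> 2 point(s)
Affine points: 15. Add the point at infinity: total = 16.

#E(F_17) = 16


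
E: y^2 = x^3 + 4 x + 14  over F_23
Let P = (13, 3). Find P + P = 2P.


Doubling: s = (3 x1^2 + a) / (2 y1)
s = (3*13^2 + 4) / (2*3) mod 23 = 20
x3 = s^2 - 2 x1 mod 23 = 20^2 - 2*13 = 6
y3 = s (x1 - x3) - y1 mod 23 = 20 * (13 - 6) - 3 = 22

2P = (6, 22)


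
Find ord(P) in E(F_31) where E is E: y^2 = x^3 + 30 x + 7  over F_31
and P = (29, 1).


Compute successive multiples of P until we hit O:
  1P = (29, 1)
  2P = (11, 5)
  3P = (1, 10)
  4P = (10, 25)
  5P = (27, 3)
  6P = (7, 8)
  7P = (9, 18)
  8P = (0, 10)
  ... (continuing to 20P)
  20P = O

ord(P) = 20


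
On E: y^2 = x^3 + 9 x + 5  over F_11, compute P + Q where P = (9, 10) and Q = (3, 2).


P != Q, so use the chord formula.
s = (y2 - y1) / (x2 - x1) = (3) / (5) mod 11 = 5
x3 = s^2 - x1 - x2 mod 11 = 5^2 - 9 - 3 = 2
y3 = s (x1 - x3) - y1 mod 11 = 5 * (9 - 2) - 10 = 3

P + Q = (2, 3)


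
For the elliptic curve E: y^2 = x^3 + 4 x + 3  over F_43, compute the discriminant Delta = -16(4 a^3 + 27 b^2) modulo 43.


4 a^3 + 27 b^2 = 4*4^3 + 27*3^2 = 256 + 243 = 499
Delta = -16 * (499) = -7984
Delta mod 43 = 14

Delta = 14 (mod 43)


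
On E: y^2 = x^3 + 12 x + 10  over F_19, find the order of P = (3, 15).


Compute successive multiples of P until we hit O:
  1P = (3, 15)
  2P = (5, 9)
  3P = (1, 17)
  4P = (16, 17)
  5P = (17, 15)
  6P = (18, 4)
  7P = (2, 2)
  8P = (12, 1)
  ... (continuing to 24P)
  24P = O

ord(P) = 24


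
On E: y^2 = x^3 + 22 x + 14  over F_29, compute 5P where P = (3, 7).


k = 5 = 101_2 (binary, LSB first: 101)
Double-and-add from P = (3, 7):
  bit 0 = 1: acc = O + (3, 7) = (3, 7)
  bit 1 = 0: acc unchanged = (3, 7)
  bit 2 = 1: acc = (3, 7) + (8, 8) = (25, 6)

5P = (25, 6)


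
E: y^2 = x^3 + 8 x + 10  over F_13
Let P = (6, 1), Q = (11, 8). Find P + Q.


P != Q, so use the chord formula.
s = (y2 - y1) / (x2 - x1) = (7) / (5) mod 13 = 4
x3 = s^2 - x1 - x2 mod 13 = 4^2 - 6 - 11 = 12
y3 = s (x1 - x3) - y1 mod 13 = 4 * (6 - 12) - 1 = 1

P + Q = (12, 1)


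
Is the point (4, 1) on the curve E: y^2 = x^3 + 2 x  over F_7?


Check whether y^2 = x^3 + 2 x + 0 (mod 7) for (x, y) = (4, 1).
LHS: y^2 = 1^2 mod 7 = 1
RHS: x^3 + 2 x + 0 = 4^3 + 2*4 + 0 mod 7 = 2
LHS != RHS

No, not on the curve


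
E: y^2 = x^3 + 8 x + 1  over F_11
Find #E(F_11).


For each x in F_11, count y with y^2 = x^3 + 8 x + 1 mod 11:
  x = 0: RHS = 1, y in [1, 10]  -> 2 point(s)
  x = 2: RHS = 3, y in [5, 6]  -> 2 point(s)
  x = 4: RHS = 9, y in [3, 8]  -> 2 point(s)
  x = 5: RHS = 1, y in [1, 10]  -> 2 point(s)
  x = 6: RHS = 1, y in [1, 10]  -> 2 point(s)
  x = 7: RHS = 4, y in [2, 9]  -> 2 point(s)
  x = 8: RHS = 5, y in [4, 7]  -> 2 point(s)
  x = 10: RHS = 3, y in [5, 6]  -> 2 point(s)
Affine points: 16. Add the point at infinity: total = 17.

#E(F_11) = 17


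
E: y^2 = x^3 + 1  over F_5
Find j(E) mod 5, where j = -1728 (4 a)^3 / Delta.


Delta = -16(4 a^3 + 27 b^2) mod 5 = 3
-1728 * (4 a)^3 = -1728 * (4*0)^3 mod 5 = 0
j = 0 * 3^(-1) mod 5 = 0

j = 0 (mod 5)


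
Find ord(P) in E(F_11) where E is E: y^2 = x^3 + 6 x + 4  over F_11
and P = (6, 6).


Compute successive multiples of P until we hit O:
  1P = (6, 6)
  2P = (4, 2)
  3P = (5, 7)
  4P = (1, 0)
  5P = (5, 4)
  6P = (4, 9)
  7P = (6, 5)
  8P = O

ord(P) = 8


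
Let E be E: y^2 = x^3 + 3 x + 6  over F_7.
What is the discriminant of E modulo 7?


4 a^3 + 27 b^2 = 4*3^3 + 27*6^2 = 108 + 972 = 1080
Delta = -16 * (1080) = -17280
Delta mod 7 = 3

Delta = 3 (mod 7)


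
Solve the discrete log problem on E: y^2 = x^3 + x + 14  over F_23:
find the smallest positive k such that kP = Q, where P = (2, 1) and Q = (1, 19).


Enumerate multiples of P until we hit Q = (1, 19):
  1P = (2, 1)
  2P = (21, 2)
  3P = (13, 19)
  4P = (16, 20)
  5P = (14, 9)
  6P = (10, 9)
  7P = (12, 12)
  8P = (4, 6)
  9P = (6, 12)
  10P = (1, 19)
Match found at i = 10.

k = 10


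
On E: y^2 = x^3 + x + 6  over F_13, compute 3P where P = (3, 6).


k = 3 = 11_2 (binary, LSB first: 11)
Double-and-add from P = (3, 6):
  bit 0 = 1: acc = O + (3, 6) = (3, 6)
  bit 1 = 1: acc = (3, 6) + (11, 10) = (9, 4)

3P = (9, 4)


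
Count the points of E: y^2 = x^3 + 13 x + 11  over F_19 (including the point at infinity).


For each x in F_19, count y with y^2 = x^3 + 13 x + 11 mod 19:
  x = 0: RHS = 11, y in [7, 12]  -> 2 point(s)
  x = 1: RHS = 6, y in [5, 14]  -> 2 point(s)
  x = 2: RHS = 7, y in [8, 11]  -> 2 point(s)
  x = 3: RHS = 1, y in [1, 18]  -> 2 point(s)
  x = 5: RHS = 11, y in [7, 12]  -> 2 point(s)
  x = 6: RHS = 1, y in [1, 18]  -> 2 point(s)
  x = 8: RHS = 0, y in [0]  -> 1 point(s)
  x = 10: RHS = 1, y in [1, 18]  -> 2 point(s)
  x = 14: RHS = 11, y in [7, 12]  -> 2 point(s)
  x = 15: RHS = 9, y in [3, 16]  -> 2 point(s)
  x = 18: RHS = 16, y in [4, 15]  -> 2 point(s)
Affine points: 21. Add the point at infinity: total = 22.

#E(F_19) = 22


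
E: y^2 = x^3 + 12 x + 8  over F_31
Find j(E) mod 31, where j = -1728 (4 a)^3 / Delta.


Delta = -16(4 a^3 + 27 b^2) mod 31 = 20
-1728 * (4 a)^3 = -1728 * (4*12)^3 mod 31 = 27
j = 27 * 20^(-1) mod 31 = 6

j = 6 (mod 31)


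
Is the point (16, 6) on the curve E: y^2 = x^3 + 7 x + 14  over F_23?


Check whether y^2 = x^3 + 7 x + 14 (mod 23) for (x, y) = (16, 6).
LHS: y^2 = 6^2 mod 23 = 13
RHS: x^3 + 7 x + 14 = 16^3 + 7*16 + 14 mod 23 = 13
LHS = RHS

Yes, on the curve


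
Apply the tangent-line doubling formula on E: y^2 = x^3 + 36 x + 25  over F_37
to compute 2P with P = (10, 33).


Doubling: s = (3 x1^2 + a) / (2 y1)
s = (3*10^2 + 36) / (2*33) mod 37 = 32
x3 = s^2 - 2 x1 mod 37 = 32^2 - 2*10 = 5
y3 = s (x1 - x3) - y1 mod 37 = 32 * (10 - 5) - 33 = 16

2P = (5, 16)


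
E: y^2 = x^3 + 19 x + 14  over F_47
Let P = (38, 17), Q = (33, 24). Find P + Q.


P != Q, so use the chord formula.
s = (y2 - y1) / (x2 - x1) = (7) / (42) mod 47 = 8
x3 = s^2 - x1 - x2 mod 47 = 8^2 - 38 - 33 = 40
y3 = s (x1 - x3) - y1 mod 47 = 8 * (38 - 40) - 17 = 14

P + Q = (40, 14)


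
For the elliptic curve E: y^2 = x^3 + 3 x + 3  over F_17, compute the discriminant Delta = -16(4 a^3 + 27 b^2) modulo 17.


4 a^3 + 27 b^2 = 4*3^3 + 27*3^2 = 108 + 243 = 351
Delta = -16 * (351) = -5616
Delta mod 17 = 11

Delta = 11 (mod 17)


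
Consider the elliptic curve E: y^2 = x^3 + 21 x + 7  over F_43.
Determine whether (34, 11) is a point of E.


Check whether y^2 = x^3 + 21 x + 7 (mod 43) for (x, y) = (34, 11).
LHS: y^2 = 11^2 mod 43 = 35
RHS: x^3 + 21 x + 7 = 34^3 + 21*34 + 7 mod 43 = 35
LHS = RHS

Yes, on the curve


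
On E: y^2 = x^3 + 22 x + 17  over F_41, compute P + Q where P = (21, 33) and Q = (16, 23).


P != Q, so use the chord formula.
s = (y2 - y1) / (x2 - x1) = (31) / (36) mod 41 = 2
x3 = s^2 - x1 - x2 mod 41 = 2^2 - 21 - 16 = 8
y3 = s (x1 - x3) - y1 mod 41 = 2 * (21 - 8) - 33 = 34

P + Q = (8, 34)


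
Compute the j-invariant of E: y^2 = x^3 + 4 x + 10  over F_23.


Delta = -16(4 a^3 + 27 b^2) mod 23 = 15
-1728 * (4 a)^3 = -1728 * (4*4)^3 mod 23 = 17
j = 17 * 15^(-1) mod 23 = 18

j = 18 (mod 23)


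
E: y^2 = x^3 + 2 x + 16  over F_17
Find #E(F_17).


For each x in F_17, count y with y^2 = x^3 + 2 x + 16 mod 17:
  x = 0: RHS = 16, y in [4, 13]  -> 2 point(s)
  x = 1: RHS = 2, y in [6, 11]  -> 2 point(s)
  x = 3: RHS = 15, y in [7, 10]  -> 2 point(s)
  x = 5: RHS = 15, y in [7, 10]  -> 2 point(s)
  x = 7: RHS = 16, y in [4, 13]  -> 2 point(s)
  x = 8: RHS = 0, y in [0]  -> 1 point(s)
  x = 9: RHS = 15, y in [7, 10]  -> 2 point(s)
  x = 10: RHS = 16, y in [4, 13]  -> 2 point(s)
  x = 11: RHS = 9, y in [3, 14]  -> 2 point(s)
  x = 12: RHS = 0, y in [0]  -> 1 point(s)
  x = 14: RHS = 0, y in [0]  -> 1 point(s)
  x = 15: RHS = 4, y in [2, 15]  -> 2 point(s)
  x = 16: RHS = 13, y in [8, 9]  -> 2 point(s)
Affine points: 23. Add the point at infinity: total = 24.

#E(F_17) = 24


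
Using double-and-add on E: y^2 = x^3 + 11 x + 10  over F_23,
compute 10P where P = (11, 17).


k = 10 = 1010_2 (binary, LSB first: 0101)
Double-and-add from P = (11, 17):
  bit 0 = 0: acc unchanged = O
  bit 1 = 1: acc = O + (7, 4) = (7, 4)
  bit 2 = 0: acc unchanged = (7, 4)
  bit 3 = 1: acc = (7, 4) + (4, 16) = (5, 11)

10P = (5, 11)


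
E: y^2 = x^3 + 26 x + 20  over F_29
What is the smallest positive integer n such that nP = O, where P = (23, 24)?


Compute successive multiples of P until we hit O:
  1P = (23, 24)
  2P = (28, 14)
  3P = (11, 10)
  4P = (2, 15)
  5P = (3, 26)
  6P = (12, 1)
  7P = (7, 20)
  8P = (19, 6)
  ... (continuing to 25P)
  25P = O

ord(P) = 25


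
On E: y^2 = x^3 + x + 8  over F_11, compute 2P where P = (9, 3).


Doubling: s = (3 x1^2 + a) / (2 y1)
s = (3*9^2 + 1) / (2*3) mod 11 = 4
x3 = s^2 - 2 x1 mod 11 = 4^2 - 2*9 = 9
y3 = s (x1 - x3) - y1 mod 11 = 4 * (9 - 9) - 3 = 8

2P = (9, 8)


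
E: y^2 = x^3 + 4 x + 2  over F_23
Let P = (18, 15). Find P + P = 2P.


Doubling: s = (3 x1^2 + a) / (2 y1)
s = (3*18^2 + 4) / (2*15) mod 23 = 8
x3 = s^2 - 2 x1 mod 23 = 8^2 - 2*18 = 5
y3 = s (x1 - x3) - y1 mod 23 = 8 * (18 - 5) - 15 = 20

2P = (5, 20)


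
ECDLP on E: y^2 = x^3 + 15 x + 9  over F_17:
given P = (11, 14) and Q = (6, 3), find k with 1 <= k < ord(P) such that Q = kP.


Enumerate multiples of P until we hit Q = (6, 3):
  1P = (11, 14)
  2P = (3, 9)
  3P = (1, 5)
  4P = (7, 10)
  5P = (0, 14)
  6P = (6, 3)
Match found at i = 6.

k = 6


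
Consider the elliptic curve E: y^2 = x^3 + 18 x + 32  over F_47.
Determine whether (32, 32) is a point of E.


Check whether y^2 = x^3 + 18 x + 32 (mod 47) for (x, y) = (32, 32).
LHS: y^2 = 32^2 mod 47 = 37
RHS: x^3 + 18 x + 32 = 32^3 + 18*32 + 32 mod 47 = 6
LHS != RHS

No, not on the curve


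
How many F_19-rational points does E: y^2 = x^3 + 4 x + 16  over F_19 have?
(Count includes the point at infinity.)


For each x in F_19, count y with y^2 = x^3 + 4 x + 16 mod 19:
  x = 0: RHS = 16, y in [4, 15]  -> 2 point(s)
  x = 3: RHS = 17, y in [6, 13]  -> 2 point(s)
  x = 4: RHS = 1, y in [1, 18]  -> 2 point(s)
  x = 5: RHS = 9, y in [3, 16]  -> 2 point(s)
  x = 6: RHS = 9, y in [3, 16]  -> 2 point(s)
  x = 7: RHS = 7, y in [8, 11]  -> 2 point(s)
  x = 8: RHS = 9, y in [3, 16]  -> 2 point(s)
  x = 10: RHS = 11, y in [7, 12]  -> 2 point(s)
  x = 11: RHS = 4, y in [2, 17]  -> 2 point(s)
  x = 12: RHS = 6, y in [5, 14]  -> 2 point(s)
  x = 13: RHS = 4, y in [2, 17]  -> 2 point(s)
  x = 14: RHS = 4, y in [2, 17]  -> 2 point(s)
  x = 17: RHS = 0, y in [0]  -> 1 point(s)
  x = 18: RHS = 11, y in [7, 12]  -> 2 point(s)
Affine points: 27. Add the point at infinity: total = 28.

#E(F_19) = 28


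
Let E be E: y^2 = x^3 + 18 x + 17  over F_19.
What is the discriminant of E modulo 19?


4 a^3 + 27 b^2 = 4*18^3 + 27*17^2 = 23328 + 7803 = 31131
Delta = -16 * (31131) = -498096
Delta mod 19 = 8

Delta = 8 (mod 19)


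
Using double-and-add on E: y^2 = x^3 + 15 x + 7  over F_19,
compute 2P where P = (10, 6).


k = 2 = 10_2 (binary, LSB first: 01)
Double-and-add from P = (10, 6):
  bit 0 = 0: acc unchanged = O
  bit 1 = 1: acc = O + (10, 13) = (10, 13)

2P = (10, 13)
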